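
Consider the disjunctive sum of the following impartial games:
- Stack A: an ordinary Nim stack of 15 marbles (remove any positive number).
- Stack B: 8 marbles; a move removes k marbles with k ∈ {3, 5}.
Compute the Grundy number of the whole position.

Stack A is a plain Nim stack of size 15, so its Grundy value is 15.
Build the Grundy sequence for stack B with g(k) = mex{g(k−s) : s ∈ {3, 5}, s ≤ k}:
k:     0  1  2  3  4  5  6  7  8
g(k):  0  0  0  1  1  1  2  2  0
So g(8) = 0.
The value of a disjunctive sum is the nim-sum of the parts.
Combined value = 15 XOR 0 = 15.

15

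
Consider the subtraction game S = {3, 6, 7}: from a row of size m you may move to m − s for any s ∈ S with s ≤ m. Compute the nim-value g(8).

Grundy values for subtraction set {3, 6, 7}:
g(0) = mex{} = 0
g(1) = mex{} = 0
g(2) = mex{} = 0
g(3) = mex{0} = 1
g(4) = mex{0} = 1
g(5) = mex{0} = 1
g(6) = mex{0,1} = 2
g(7) = mex{0,1} = 2
g(8) = mex{0,1} = 2
So g(8) = 2.

2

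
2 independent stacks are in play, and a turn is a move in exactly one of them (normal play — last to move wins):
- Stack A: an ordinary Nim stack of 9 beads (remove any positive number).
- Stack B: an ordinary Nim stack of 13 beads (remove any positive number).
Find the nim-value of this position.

4

Stack A is a plain Nim stack of size 9, so its Grundy value is 9.
Stack B is a plain Nim stack of size 13, so its Grundy value is 13.
By the Sprague-Grundy theorem, the Grundy value of a sum of independent games is the XOR of the component values.
Combined value = 9 ⊕ 13 = 4.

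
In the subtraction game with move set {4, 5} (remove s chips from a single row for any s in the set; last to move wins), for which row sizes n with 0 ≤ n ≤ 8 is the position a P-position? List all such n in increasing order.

0, 1, 2, 3

Compute g(0), g(1), … for moves {4, 5}:
k:     0  1  2  3  4  5  6  7  8
g(k):  0  0  0  0  1  1  1  1  2
The P-positions (g = 0) in 0..8 are 0, 1, 2, 3.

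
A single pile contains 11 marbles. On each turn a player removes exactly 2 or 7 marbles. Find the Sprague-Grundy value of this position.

1

Grundy values for subtraction set {2, 7}:
k:     0  1  2  3  4  5  6  7  8  9 10 11
g(k):  0  0  1  1  0  0  1  1  2  0  0  1
So g(11) = 1.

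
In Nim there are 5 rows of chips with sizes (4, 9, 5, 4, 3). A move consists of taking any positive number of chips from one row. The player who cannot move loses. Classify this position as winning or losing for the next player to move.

Bitwise XOR of the heap sizes:
  0100  (4)
  1001  (9)
  0101  (5)
  0100  (4)
  0011  (3)
  ----
  1111  (15)
The nim-sum is 15 ≠ 0, so this is an N-position: the player to move can win.

Winning position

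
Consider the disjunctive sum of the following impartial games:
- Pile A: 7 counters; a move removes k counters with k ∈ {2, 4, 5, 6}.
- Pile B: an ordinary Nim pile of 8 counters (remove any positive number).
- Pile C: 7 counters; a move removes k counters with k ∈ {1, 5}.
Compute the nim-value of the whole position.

Grundy values for pile A (subtraction set {2, 4, 5, 6}):
k:     0  1  2  3  4  5  6  7
g(k):  0  0  1  1  2  2  3  3
So g(7) = 3.
Pile B is a plain Nim pile of size 8, so its Grundy value is 8.
For pile C, compute g(0), g(1), … with moves {1, 5}:
g(0) = mex{} = 0
g(1) = mex{0} = 1
g(2) = mex{1} = 0
g(3) = mex{0} = 1
g(4) = mex{1} = 0
g(5) = mex{0} = 1
g(6) = mex{1} = 0
g(7) = mex{0} = 1
So g(7) = 1.
The value of a disjunctive sum is the nim-sum of the parts.
Combined value = 3 XOR 8 XOR 1 = 10.

10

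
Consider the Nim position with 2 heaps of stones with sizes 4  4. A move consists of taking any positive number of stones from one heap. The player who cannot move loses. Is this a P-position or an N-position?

P-position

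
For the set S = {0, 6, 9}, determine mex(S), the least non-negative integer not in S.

0 is in the set but 1 is not, so the mex is 1.

1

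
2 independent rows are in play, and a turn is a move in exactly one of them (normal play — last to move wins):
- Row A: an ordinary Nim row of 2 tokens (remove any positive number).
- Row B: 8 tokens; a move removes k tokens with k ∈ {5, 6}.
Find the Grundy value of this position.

3

Row A is a plain Nim row of size 2, so its Grundy value is 2.
Grundy values for row B (subtraction set {5, 6}):
k:     0  1  2  3  4  5  6  7  8
g(k):  0  0  0  0  0  1  1  1  1
So g(8) = 1.
By the Sprague-Grundy theorem, the Grundy value of a sum of independent games is the XOR of the component values.
Combined value = 2 ⊕ 1 = 3.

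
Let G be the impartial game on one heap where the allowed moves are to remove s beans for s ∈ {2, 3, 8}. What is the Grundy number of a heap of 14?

2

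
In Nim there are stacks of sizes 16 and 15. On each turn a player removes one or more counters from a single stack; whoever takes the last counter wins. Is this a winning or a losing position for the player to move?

Winning position

Compute the nim-sum pairwise:
16 ^ 15 = 31
The nim-sum is 31 ≠ 0, so this is an N-position: the player to move can win.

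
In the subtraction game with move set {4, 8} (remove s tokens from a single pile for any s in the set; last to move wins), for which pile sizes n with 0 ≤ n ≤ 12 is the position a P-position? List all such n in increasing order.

0, 1, 2, 3, 12

Grundy values for subtraction set {4, 8}:
k:     0  1  2  3  4  5  6  7  8  9 10 11 12
g(k):  0  0  0  0  1  1  1  1  2  2  2  2  0
The P-positions (g = 0) in 0..12 are 0, 1, 2, 3, 12.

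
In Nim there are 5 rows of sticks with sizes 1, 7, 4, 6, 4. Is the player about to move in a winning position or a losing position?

In binary:
  001  (1)
  111  (7)
  100  (4)
  110  (6)
  100  (4)
  ---
  000  (0)
The nim-sum is 0, so this is a P-position: the player to move is in a losing position under optimal play.

Losing position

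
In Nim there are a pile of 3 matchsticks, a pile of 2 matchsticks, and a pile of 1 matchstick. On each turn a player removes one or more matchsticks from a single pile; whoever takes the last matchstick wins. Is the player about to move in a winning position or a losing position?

Losing position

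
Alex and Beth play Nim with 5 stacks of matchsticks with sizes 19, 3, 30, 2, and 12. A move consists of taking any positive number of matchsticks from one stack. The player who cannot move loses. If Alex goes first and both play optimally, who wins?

Nim-sum: 19 XOR 3 XOR 30 XOR 2 XOR 12 = 0.
The nim-sum is 0, so this is a P-position: the player to move is in a losing position under optimal play; Alex is about to move from it and so loses — Beth wins.

Beth wins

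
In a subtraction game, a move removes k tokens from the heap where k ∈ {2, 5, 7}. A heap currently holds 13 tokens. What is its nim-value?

0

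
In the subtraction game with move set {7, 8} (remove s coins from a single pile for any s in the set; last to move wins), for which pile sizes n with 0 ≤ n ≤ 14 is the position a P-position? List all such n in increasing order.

0, 1, 2, 3, 4, 5, 6

Grundy values for subtraction set {7, 8}:
k:     0  1  2  3  4  5  6  7  8  9 10 11 12 13 14
g(k):  0  0  0  0  0  0  0  1  1  1  1  1  1  1  2
The P-positions (g = 0) in 0..14 are 0, 1, 2, 3, 4, 5, 6.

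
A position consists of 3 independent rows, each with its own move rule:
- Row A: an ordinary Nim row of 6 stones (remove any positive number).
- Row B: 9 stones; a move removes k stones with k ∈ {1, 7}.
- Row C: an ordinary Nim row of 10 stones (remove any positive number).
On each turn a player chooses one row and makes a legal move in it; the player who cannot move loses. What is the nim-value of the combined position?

Row A is a plain Nim row of size 6, so its Grundy value is 6.
Build the Grundy sequence for row B with g(k) = mex{g(k−s) : s ∈ {1, 7}, s ≤ k}:
k:     0  1  2  3  4  5  6  7  8  9
g(k):  0  1  0  1  0  1  0  1  0  1
So g(9) = 1.
Row C is a plain Nim row of size 10, so its Grundy value is 10.
By the Sprague-Grundy theorem, the Grundy value of a sum of independent games is the XOR of the component values.
Combined value = 6 ⊕ 1 ⊕ 10 = 13.

13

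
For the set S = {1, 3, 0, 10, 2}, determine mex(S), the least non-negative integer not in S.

4

The values 0, 1, 2, 3 are all present; 4 is the first non-negative integer missing from the set.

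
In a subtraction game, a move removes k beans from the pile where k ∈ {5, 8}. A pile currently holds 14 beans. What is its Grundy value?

0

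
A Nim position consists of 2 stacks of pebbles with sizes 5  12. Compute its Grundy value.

9

Bitwise XOR of the heap sizes:
  0101  (5)
  1100  (12)
  ----
  1001  (9)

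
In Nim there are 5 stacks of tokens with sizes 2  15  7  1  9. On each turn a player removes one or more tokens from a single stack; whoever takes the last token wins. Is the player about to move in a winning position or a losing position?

Winning position

Nim-sum: 2 ^ 15 ^ 7 ^ 1 ^ 9 = 2.
The nim-sum is 2 ≠ 0, so this is an N-position: the player to move can win.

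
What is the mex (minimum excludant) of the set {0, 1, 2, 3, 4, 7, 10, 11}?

5

The values 0, 1, 2, 3, 4 are all present; 5 is the first non-negative integer missing from the set.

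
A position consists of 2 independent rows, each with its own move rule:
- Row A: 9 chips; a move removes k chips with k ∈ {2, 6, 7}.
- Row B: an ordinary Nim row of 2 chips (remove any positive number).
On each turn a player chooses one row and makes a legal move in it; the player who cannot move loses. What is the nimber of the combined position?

Build the Grundy sequence for row A with g(k) = mex{g(k−s) : s ∈ {2, 6, 7}, s ≤ k}:
g(0) = mex{} = 0
g(1) = mex{} = 0
g(2) = mex{0} = 1
g(3) = mex{0} = 1
g(4) = mex{1} = 0
g(5) = mex{1} = 0
g(6) = mex{0} = 1
g(7) = mex{0} = 1
g(8) = mex{0,1} = 2
g(9) = mex{1} = 0
So g(9) = 0.
Row B is a plain Nim row of size 2, so its Grundy value is 2.
The value of a disjunctive sum is the nim-sum of the parts.
Combined value = 0 XOR 2 = 2.

2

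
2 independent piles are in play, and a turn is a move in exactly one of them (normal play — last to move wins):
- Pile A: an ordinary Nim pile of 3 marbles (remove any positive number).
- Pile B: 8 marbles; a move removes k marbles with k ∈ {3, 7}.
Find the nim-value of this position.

Pile A is a plain Nim pile of size 3, so its Grundy value is 3.
Build the Grundy sequence for pile B with g(k) = mex{g(k−s) : s ∈ {3, 7}, s ≤ k}:
k:     0  1  2  3  4  5  6  7  8
g(k):  0  0  0  1  1  1  0  2  2
So g(8) = 2.
The value of a disjunctive sum is the nim-sum of the parts.
Combined value = 3 XOR 2 = 1.

1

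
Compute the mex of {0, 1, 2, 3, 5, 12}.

4

The values 0, 1, 2, 3 are all present; 4 is the first non-negative integer missing from the set.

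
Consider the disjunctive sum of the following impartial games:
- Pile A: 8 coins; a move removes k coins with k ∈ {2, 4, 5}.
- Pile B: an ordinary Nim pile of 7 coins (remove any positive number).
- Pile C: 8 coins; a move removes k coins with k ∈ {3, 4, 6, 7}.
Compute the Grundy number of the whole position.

Grundy values for pile A (subtraction set {2, 4, 5}):
g(0) = mex{} = 0
g(1) = mex{} = 0
g(2) = mex{0} = 1
g(3) = mex{0} = 1
g(4) = mex{0,1} = 2
g(5) = mex{0,1} = 2
g(6) = mex{0,1,2} = 3
g(7) = mex{1,2} = 0
g(8) = mex{1,2,3} = 0
So g(8) = 0.
Pile B is a plain Nim pile of size 7, so its Grundy value is 7.
For pile C, compute g(0), g(1), … with moves {3, 4, 6, 7}:
k:     0  1  2  3  4  5  6  7  8
g(k):  0  0  0  1  1  1  2  2  2
So g(8) = 2.
The value of a disjunctive sum is the nim-sum of the parts.
Combined value = 0 XOR 7 XOR 2 = 5.

5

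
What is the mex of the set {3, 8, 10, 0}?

1

0 is in the set but 1 is not, so the mex is 1.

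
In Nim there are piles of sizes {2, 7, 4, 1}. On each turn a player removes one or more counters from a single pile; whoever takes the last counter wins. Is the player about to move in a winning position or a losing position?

Losing position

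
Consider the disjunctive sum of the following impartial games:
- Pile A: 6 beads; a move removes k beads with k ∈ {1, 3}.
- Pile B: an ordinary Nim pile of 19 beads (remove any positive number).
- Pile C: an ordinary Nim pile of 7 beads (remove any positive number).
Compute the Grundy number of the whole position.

20

Build the Grundy sequence for pile A with g(k) = mex{g(k−s) : s ∈ {1, 3}, s ≤ k}:
g(0) = mex{} = 0
g(1) = mex{0} = 1
g(2) = mex{1} = 0
g(3) = mex{0} = 1
g(4) = mex{1} = 0
g(5) = mex{0} = 1
g(6) = mex{1} = 0
So g(6) = 0.
Pile B is a plain Nim pile of size 19, so its Grundy value is 19.
Pile C is a plain Nim pile of size 7, so its Grundy value is 7.
The value of a disjunctive sum is the nim-sum of the parts.
Combined value = 0 ⊕ 19 ⊕ 7 = 20.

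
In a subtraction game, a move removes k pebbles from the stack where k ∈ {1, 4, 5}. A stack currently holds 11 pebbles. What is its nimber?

Build the Grundy sequence with g(k) = mex{g(k−s) : s ∈ {1, 4, 5}, s ≤ k}:
g(0) = mex{} = 0
g(1) = mex{0} = 1
g(2) = mex{1} = 0
g(3) = mex{0} = 1
g(4) = mex{0,1} = 2
g(5) = mex{0,1,2} = 3
g(6) = mex{0,1,3} = 2
g(7) = mex{0,1,2} = 3
g(8) = mex{1,2,3} = 0
g(9) = mex{0,2,3} = 1
g(10) = mex{1,2,3} = 0
g(11) = mex{0,2,3} = 1
So g(11) = 1.

1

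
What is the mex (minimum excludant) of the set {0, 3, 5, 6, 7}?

1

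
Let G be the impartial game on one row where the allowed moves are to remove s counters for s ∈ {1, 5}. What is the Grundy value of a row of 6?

Build the Grundy sequence with g(k) = mex{g(k−s) : s ∈ {1, 5}, s ≤ k}:
g(0) = mex{} = 0
g(1) = mex{0} = 1
g(2) = mex{1} = 0
g(3) = mex{0} = 1
g(4) = mex{1} = 0
g(5) = mex{0} = 1
g(6) = mex{1} = 0
So g(6) = 0.

0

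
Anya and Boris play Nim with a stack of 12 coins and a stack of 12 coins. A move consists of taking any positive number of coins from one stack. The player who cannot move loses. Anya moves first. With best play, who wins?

Bitwise XOR of the heap sizes:
  1100  (12)
  1100  (12)
  ----
  0000  (0)
The nim-sum is 0, so this is a P-position: the player to move is in a losing position under optimal play; Anya is about to move from it and so loses — Boris wins.

Boris wins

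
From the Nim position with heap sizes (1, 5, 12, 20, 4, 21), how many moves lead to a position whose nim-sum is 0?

Compute the nim-sum pairwise:
1 XOR 5 = 4
4 XOR 12 = 8
8 XOR 20 = 28
28 XOR 4 = 24
24 XOR 21 = 13
The overall nim-sum is X = 13. A heap of size p has a winning move iff p XOR X < p (reduce it to p XOR X).
  1: 1 XOR 13 = 12 ≥ 1 — no move.
  5: 5 XOR 13 = 8 ≥ 5 — no move.
  12: 12 XOR 13 = 1 < 12 — winning move (to 1).
  20: 20 XOR 13 = 25 ≥ 20 — no move.
  4: 4 XOR 13 = 9 ≥ 4 — no move.
  21: 21 XOR 13 = 24 ≥ 21 — no move.
That gives 1 winning move.

1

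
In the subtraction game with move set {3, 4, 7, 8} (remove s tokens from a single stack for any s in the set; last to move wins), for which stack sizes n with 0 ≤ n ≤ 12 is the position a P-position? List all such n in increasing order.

Grundy values for subtraction set {3, 4, 7, 8}:
k:     0  1  2  3  4  5  6  7  8  9 10 11 12
g(k):  0  0  0  1  1  1  2  2  2  3  3  0  0
The P-positions (g = 0) in 0..12 are 0, 1, 2, 11, 12.

0, 1, 2, 11, 12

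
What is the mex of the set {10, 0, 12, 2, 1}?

3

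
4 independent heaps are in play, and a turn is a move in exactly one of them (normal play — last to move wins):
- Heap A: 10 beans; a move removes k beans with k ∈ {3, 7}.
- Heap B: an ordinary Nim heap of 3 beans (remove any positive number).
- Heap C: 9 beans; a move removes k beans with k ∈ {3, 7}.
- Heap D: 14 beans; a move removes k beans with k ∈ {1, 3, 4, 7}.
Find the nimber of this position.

0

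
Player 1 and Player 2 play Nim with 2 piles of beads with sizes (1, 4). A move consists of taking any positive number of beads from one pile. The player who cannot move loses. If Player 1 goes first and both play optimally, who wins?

Player 1 wins

Nim-sum: 1 ⊕ 4 = 5.
The nim-sum is 5 ≠ 0, so this is an N-position: the player to move can win; Player 1 has a winning move.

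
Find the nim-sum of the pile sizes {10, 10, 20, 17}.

Write each in binary and XOR column by column:
  01010  (10)
  01010  (10)
  10100  (20)
  10001  (17)
  -----
  00101  (5)

5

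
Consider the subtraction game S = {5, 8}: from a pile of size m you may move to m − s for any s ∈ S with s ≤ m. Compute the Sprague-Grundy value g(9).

1

Compute g(0), g(1), … for moves {5, 8}:
g(0) = mex{} = 0
g(1) = mex{} = 0
g(2) = mex{} = 0
g(3) = mex{} = 0
g(4) = mex{} = 0
g(5) = mex{0} = 1
g(6) = mex{0} = 1
g(7) = mex{0} = 1
g(8) = mex{0} = 1
g(9) = mex{0} = 1
So g(9) = 1.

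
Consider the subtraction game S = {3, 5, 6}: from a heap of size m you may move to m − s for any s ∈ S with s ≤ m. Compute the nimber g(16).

2

Grundy values for subtraction set {3, 5, 6}:
k:     0  1  2  3  4  5  6  7  8  9 10 11 12 13 14 15 16
g(k):  0  0  0  1  1  1  2  2  2  0  0  0  1  1  1  2  2
So g(16) = 2.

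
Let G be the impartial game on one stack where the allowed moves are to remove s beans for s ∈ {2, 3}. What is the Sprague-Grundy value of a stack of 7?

1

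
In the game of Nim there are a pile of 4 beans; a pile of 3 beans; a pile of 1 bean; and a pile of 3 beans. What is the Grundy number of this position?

Nim-sum: 4 XOR 3 XOR 1 XOR 3 = 5.

5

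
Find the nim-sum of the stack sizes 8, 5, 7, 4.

In binary:
  1000  (8)
  0101  (5)
  0111  (7)
  0100  (4)
  ----
  1110  (14)

14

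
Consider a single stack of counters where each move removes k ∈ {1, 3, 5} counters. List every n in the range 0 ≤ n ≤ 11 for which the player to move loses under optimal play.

0, 2, 4, 6, 8, 10

Grundy values for subtraction set {1, 3, 5}:
g(0) = mex{} = 0
g(1) = mex{0} = 1
g(2) = mex{1} = 0
g(3) = mex{0} = 1
g(4) = mex{1} = 0
g(5) = mex{0} = 1
g(6) = mex{1} = 0
g(7) = mex{0} = 1
g(8) = mex{1} = 0
g(9) = mex{0} = 1
g(10) = mex{1} = 0
g(11) = mex{0} = 1
The P-positions (g = 0) in 0..11 are 0, 2, 4, 6, 8, 10.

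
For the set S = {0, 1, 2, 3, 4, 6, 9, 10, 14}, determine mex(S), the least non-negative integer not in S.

5

The values 0, 1, 2, 3, 4 are all present; 5 is the first non-negative integer missing from the set.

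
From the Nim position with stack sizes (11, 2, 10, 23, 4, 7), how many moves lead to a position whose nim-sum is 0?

1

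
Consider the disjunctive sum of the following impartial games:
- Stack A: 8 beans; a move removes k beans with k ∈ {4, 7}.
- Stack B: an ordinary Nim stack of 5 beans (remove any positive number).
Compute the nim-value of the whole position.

For stack A, compute g(0), g(1), … with moves {4, 7}:
g(0) = mex{} = 0
g(1) = mex{} = 0
g(2) = mex{} = 0
g(3) = mex{} = 0
g(4) = mex{0} = 1
g(5) = mex{0} = 1
g(6) = mex{0} = 1
g(7) = mex{0} = 1
g(8) = mex{0,1} = 2
So g(8) = 2.
Stack B is a plain Nim stack of size 5, so its Grundy value is 5.
By the Sprague-Grundy theorem, the Grundy value of a sum of independent games is the XOR of the component values.
Combined value = 2 ⊕ 5 = 7.

7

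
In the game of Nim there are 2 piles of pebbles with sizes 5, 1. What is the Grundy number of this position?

Compute the nim-sum pairwise:
5 ^ 1 = 4

4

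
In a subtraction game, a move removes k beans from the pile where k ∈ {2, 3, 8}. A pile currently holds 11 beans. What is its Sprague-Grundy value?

Grundy values for subtraction set {2, 3, 8}:
k:     0  1  2  3  4  5  6  7  8  9 10 11
g(k):  0  0  1  1  2  0  0  1  1  2  0  0
So g(11) = 0.

0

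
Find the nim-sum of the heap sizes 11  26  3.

18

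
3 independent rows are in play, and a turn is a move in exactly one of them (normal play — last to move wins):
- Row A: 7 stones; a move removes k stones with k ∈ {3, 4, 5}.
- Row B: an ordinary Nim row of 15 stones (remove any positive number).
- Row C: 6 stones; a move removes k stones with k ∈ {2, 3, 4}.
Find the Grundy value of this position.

Build the Grundy sequence for row A with g(k) = mex{g(k−s) : s ∈ {3, 4, 5}, s ≤ k}:
k:     0  1  2  3  4  5  6  7
g(k):  0  0  0  1  1  1  2  2
So g(7) = 2.
Row B is a plain Nim row of size 15, so its Grundy value is 15.
Build the Grundy sequence for row C with g(k) = mex{g(k−s) : s ∈ {2, 3, 4}, s ≤ k}:
k:     0  1  2  3  4  5  6
g(k):  0  0  1  1  2  2  0
So g(6) = 0.
By the Sprague-Grundy theorem, the Grundy value of a sum of independent games is the XOR of the component values.
Combined value = 2 XOR 15 XOR 0 = 13.

13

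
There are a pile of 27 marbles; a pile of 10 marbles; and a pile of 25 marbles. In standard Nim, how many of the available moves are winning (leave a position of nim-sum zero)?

3

Compute the nim-sum pairwise:
27 ⊕ 10 = 17
17 ⊕ 25 = 8
The overall nim-sum is X = 8. A pile of size p has a winning move iff p XOR X < p (reduce it to p XOR X).
  27: 27 XOR 8 = 19 < 27 — winning move (to 19).
  10: 10 XOR 8 = 2 < 10 — winning move (to 2).
  25: 25 XOR 8 = 17 < 25 — winning move (to 17).
That gives 3 winning moves.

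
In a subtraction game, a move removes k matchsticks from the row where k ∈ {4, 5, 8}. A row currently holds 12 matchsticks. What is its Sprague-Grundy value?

Compute g(0), g(1), … for moves {4, 5, 8}:
g(0) = mex{} = 0
g(1) = mex{} = 0
g(2) = mex{} = 0
g(3) = mex{} = 0
g(4) = mex{0} = 1
g(5) = mex{0} = 1
g(6) = mex{0} = 1
g(7) = mex{0} = 1
g(8) = mex{0,1} = 2
g(9) = mex{0,1} = 2
g(10) = mex{0,1} = 2
g(11) = mex{0,1} = 2
g(12) = mex{1,2} = 0
So g(12) = 0.

0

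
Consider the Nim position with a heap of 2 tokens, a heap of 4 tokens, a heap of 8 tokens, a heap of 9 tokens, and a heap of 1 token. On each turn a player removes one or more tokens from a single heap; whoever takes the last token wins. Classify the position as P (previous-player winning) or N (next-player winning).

Bitwise XOR of the heap sizes:
  0010  (2)
  0100  (4)
  1000  (8)
  1001  (9)
  0001  (1)
  ----
  0110  (6)
The nim-sum is 6 ≠ 0, so this is an N-position: the player to move can win.

N-position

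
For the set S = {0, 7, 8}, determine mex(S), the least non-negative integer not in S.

1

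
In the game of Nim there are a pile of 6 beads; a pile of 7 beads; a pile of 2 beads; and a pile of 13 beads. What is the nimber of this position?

14

Nim-sum: 6 XOR 7 XOR 2 XOR 13 = 14.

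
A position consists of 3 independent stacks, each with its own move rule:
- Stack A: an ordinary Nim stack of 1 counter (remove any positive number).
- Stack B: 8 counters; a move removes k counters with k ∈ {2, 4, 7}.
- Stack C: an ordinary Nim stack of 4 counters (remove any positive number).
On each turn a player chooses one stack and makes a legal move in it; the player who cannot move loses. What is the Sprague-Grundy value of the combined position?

4

Stack A is a plain Nim stack of size 1, so its Grundy value is 1.
Build the Grundy sequence for stack B with g(k) = mex{g(k−s) : s ∈ {2, 4, 7}, s ≤ k}:
k:     0  1  2  3  4  5  6  7  8
g(k):  0  0  1  1  2  2  0  3  1
So g(8) = 1.
Stack C is a plain Nim stack of size 4, so its Grundy value is 4.
The value of a disjunctive sum is the nim-sum of the parts.
Combined value = 1 XOR 1 XOR 4 = 4.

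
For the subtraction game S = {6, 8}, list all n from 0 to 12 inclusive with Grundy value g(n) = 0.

Compute g(0), g(1), … for moves {6, 8}:
k:     0  1  2  3  4  5  6  7  8  9 10 11 12
g(k):  0  0  0  0  0  0  1  1  1  1  1  1  2
The P-positions (g = 0) in 0..12 are 0, 1, 2, 3, 4, 5.

0, 1, 2, 3, 4, 5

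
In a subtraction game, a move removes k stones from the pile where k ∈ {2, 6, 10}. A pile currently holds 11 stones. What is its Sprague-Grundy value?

Compute g(0), g(1), … for moves {2, 6, 10}:
k:     0  1  2  3  4  5  6  7  8  9 10 11
g(k):  0  0  1  1  0  0  1  1  0  0  1  1
So g(11) = 1.

1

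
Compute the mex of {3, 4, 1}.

0 is not in the set, so the mex is 0.

0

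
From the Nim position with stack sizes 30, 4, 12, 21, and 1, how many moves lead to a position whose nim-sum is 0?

1

Bitwise XOR of the heap sizes:
  11110  (30)
  00100  (4)
  01100  (12)
  10101  (21)
  00001  (1)
  -----
  00010  (2)
The overall nim-sum is X = 2. A stack of size p has a winning move iff p XOR X < p (reduce it to p XOR X).
  30: 30 XOR 2 = 28 < 30 — winning move (to 28).
  4: 4 XOR 2 = 6 ≥ 4 — no move.
  12: 12 XOR 2 = 14 ≥ 12 — no move.
  21: 21 XOR 2 = 23 ≥ 21 — no move.
  1: 1 XOR 2 = 3 ≥ 1 — no move.
That gives 1 winning move.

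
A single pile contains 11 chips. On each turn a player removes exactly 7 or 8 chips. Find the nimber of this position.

1

Build the Grundy sequence with g(k) = mex{g(k−s) : s ∈ {7, 8}, s ≤ k}:
k:     0  1  2  3  4  5  6  7  8  9 10 11
g(k):  0  0  0  0  0  0  0  1  1  1  1  1
So g(11) = 1.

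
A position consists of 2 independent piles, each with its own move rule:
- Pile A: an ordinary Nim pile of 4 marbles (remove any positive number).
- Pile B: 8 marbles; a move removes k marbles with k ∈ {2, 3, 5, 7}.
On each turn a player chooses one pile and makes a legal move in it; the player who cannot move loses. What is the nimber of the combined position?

0

Pile A is a plain Nim pile of size 4, so its Grundy value is 4.
Build the Grundy sequence for pile B with g(k) = mex{g(k−s) : s ∈ {2, 3, 5, 7}, s ≤ k}:
g(0) = mex{} = 0
g(1) = mex{} = 0
g(2) = mex{0} = 1
g(3) = mex{0} = 1
g(4) = mex{0,1} = 2
g(5) = mex{0,1} = 2
g(6) = mex{0,1,2} = 3
g(7) = mex{0,1,2} = 3
g(8) = mex{0,1,2,3} = 4
So g(8) = 4.
By the Sprague-Grundy theorem, the Grundy value of a sum of independent games is the XOR of the component values.
Combined value = 4 ⊕ 4 = 0.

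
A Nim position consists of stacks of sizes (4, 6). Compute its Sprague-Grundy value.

Compute the nim-sum pairwise:
4 ^ 6 = 2

2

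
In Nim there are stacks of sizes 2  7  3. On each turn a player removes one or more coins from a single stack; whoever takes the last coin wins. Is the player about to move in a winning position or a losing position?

Winning position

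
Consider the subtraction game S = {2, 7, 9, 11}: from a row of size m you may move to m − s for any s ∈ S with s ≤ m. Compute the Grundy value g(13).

Grundy values for subtraction set {2, 7, 9, 11}:
g(0) = mex{} = 0
g(1) = mex{} = 0
g(2) = mex{0} = 1
g(3) = mex{0} = 1
g(4) = mex{1} = 0
g(5) = mex{1} = 0
g(6) = mex{0} = 1
g(7) = mex{0} = 1
g(8) = mex{0,1} = 2
g(9) = mex{0,1} = 2
g(10) = mex{0,1,2} = 3
g(11) = mex{0,1,2} = 3
g(12) = mex{0,1,3} = 2
g(13) = mex{0,1,3} = 2
So g(13) = 2.

2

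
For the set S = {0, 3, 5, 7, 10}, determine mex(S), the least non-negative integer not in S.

0 is in the set but 1 is not, so the mex is 1.

1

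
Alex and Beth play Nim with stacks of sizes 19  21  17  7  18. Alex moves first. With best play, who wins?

Nim-sum: 19 XOR 21 XOR 17 XOR 7 XOR 18 = 2.
The nim-sum is 2 ≠ 0, so this is an N-position: the player to move can win; Alex has a winning move.

Alex wins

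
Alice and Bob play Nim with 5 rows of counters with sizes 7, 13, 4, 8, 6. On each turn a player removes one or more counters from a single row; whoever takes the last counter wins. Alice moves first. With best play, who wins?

Compute the nim-sum pairwise:
7 ^ 13 = 10
10 ^ 4 = 14
14 ^ 8 = 6
6 ^ 6 = 0
The nim-sum is 0, so this is a P-position: the player to move is in a losing position under optimal play; Alice is about to move from it and so loses — Bob wins.

Bob wins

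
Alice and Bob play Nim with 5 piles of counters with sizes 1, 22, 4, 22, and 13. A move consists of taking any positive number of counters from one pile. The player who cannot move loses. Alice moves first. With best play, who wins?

Alice wins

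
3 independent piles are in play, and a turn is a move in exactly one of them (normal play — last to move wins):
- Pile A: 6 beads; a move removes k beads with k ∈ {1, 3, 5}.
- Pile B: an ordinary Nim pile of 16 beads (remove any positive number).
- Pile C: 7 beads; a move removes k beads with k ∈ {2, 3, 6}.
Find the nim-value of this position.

17

Grundy values for pile A (subtraction set {1, 3, 5}):
k:     0  1  2  3  4  5  6
g(k):  0  1  0  1  0  1  0
So g(6) = 0.
Pile B is a plain Nim pile of size 16, so its Grundy value is 16.
Grundy values for pile C (subtraction set {2, 3, 6}):
k:     0  1  2  3  4  5  6  7
g(k):  0  0  1  1  2  0  3  1
So g(7) = 1.
The value of a disjunctive sum is the nim-sum of the parts.
Combined value = 0 ⊕ 16 ⊕ 1 = 17.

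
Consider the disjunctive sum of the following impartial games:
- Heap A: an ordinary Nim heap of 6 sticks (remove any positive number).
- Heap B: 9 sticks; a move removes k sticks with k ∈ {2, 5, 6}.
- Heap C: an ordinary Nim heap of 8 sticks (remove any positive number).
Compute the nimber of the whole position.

Heap A is a plain Nim heap of size 6, so its Grundy value is 6.
Build the Grundy sequence for heap B with g(k) = mex{g(k−s) : s ∈ {2, 5, 6}, s ≤ k}:
k:     0  1  2  3  4  5  6  7  8  9
g(k):  0  0  1  1  0  2  1  3  0  2
So g(9) = 2.
Heap C is a plain Nim heap of size 8, so its Grundy value is 8.
The value of a disjunctive sum is the nim-sum of the parts.
Combined value = 6 XOR 2 XOR 8 = 12.

12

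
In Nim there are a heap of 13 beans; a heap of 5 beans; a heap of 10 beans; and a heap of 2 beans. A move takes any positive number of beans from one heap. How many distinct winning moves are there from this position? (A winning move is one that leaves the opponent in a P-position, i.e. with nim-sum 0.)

0

Nim-sum: 13 ^ 5 ^ 10 ^ 2 = 0.
The nim-sum is already 0, so every move leaves a nonzero nim-sum — there are no winning moves.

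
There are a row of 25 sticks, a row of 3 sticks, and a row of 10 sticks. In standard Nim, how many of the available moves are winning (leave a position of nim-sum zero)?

1

Nim-sum: 25 ⊕ 3 ⊕ 10 = 16.
The overall nim-sum is X = 16. A row of size p has a winning move iff p XOR X < p (reduce it to p XOR X).
  25: 25 XOR 16 = 9 < 25 — winning move (to 9).
  3: 3 XOR 16 = 19 ≥ 3 — no move.
  10: 10 XOR 16 = 26 ≥ 10 — no move.
That gives 1 winning move.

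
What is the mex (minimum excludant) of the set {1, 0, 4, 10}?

2

The values 0, 1 are all present; 2 is the first non-negative integer missing from the set.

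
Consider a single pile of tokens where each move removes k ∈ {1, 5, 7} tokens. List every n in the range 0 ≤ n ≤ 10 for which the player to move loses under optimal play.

0, 2, 4, 6, 8, 10

Grundy values for subtraction set {1, 5, 7}:
k:     0  1  2  3  4  5  6  7  8  9 10
g(k):  0  1  0  1  0  1  0  1  0  1  0
The P-positions (g = 0) in 0..10 are 0, 2, 4, 6, 8, 10.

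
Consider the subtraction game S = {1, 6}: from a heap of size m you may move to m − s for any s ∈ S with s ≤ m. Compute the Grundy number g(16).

Grundy values for subtraction set {1, 6}:
k:     0  1  2  3  4  5  6  7  8  9 10 11 12 13 14 15 16
g(k):  0  1  0  1  0  1  2  0  1  0  1  0  1  2  0  1  0
So g(16) = 0.

0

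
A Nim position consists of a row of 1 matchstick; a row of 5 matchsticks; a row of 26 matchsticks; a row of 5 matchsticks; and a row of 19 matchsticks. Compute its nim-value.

8

In binary:
  00001  (1)
  00101  (5)
  11010  (26)
  00101  (5)
  10011  (19)
  -----
  01000  (8)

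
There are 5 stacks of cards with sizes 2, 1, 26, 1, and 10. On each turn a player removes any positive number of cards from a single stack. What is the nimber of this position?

18

Compute the nim-sum pairwise:
2 ^ 1 = 3
3 ^ 26 = 25
25 ^ 1 = 24
24 ^ 10 = 18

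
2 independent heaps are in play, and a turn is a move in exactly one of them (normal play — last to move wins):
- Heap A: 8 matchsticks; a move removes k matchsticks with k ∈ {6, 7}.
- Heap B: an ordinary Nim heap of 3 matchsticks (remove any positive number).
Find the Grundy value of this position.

2

For heap A, compute g(0), g(1), … with moves {6, 7}:
g(0) = mex{} = 0
g(1) = mex{} = 0
g(2) = mex{} = 0
g(3) = mex{} = 0
g(4) = mex{} = 0
g(5) = mex{} = 0
g(6) = mex{0} = 1
g(7) = mex{0} = 1
g(8) = mex{0} = 1
So g(8) = 1.
Heap B is a plain Nim heap of size 3, so its Grundy value is 3.
By the Sprague-Grundy theorem, the Grundy value of a sum of independent games is the XOR of the component values.
Combined value = 1 XOR 3 = 2.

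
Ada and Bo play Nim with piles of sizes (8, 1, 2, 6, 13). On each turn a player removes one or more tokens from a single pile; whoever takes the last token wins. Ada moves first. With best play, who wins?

Bo wins

Bitwise XOR of the heap sizes:
  1000  (8)
  0001  (1)
  0010  (2)
  0110  (6)
  1101  (13)
  ----
  0000  (0)
The nim-sum is 0, so this is a P-position: the player to move is in a losing position under optimal play; Ada is about to move from it and so loses — Bo wins.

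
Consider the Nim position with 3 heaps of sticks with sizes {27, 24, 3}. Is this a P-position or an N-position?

Write each in binary and XOR column by column:
  11011  (27)
  11000  (24)
  00011  (3)
  -----
  00000  (0)
The nim-sum is 0, so this is a P-position: the player to move is in a losing position under optimal play.

P-position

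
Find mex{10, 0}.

1

0 is in the set but 1 is not, so the mex is 1.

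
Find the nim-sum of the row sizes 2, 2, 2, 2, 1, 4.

5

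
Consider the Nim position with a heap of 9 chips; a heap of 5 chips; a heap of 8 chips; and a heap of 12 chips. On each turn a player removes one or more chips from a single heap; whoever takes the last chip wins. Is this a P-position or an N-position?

Nim-sum: 9 ^ 5 ^ 8 ^ 12 = 8.
The nim-sum is 8 ≠ 0, so this is an N-position: the player to move can win.

N-position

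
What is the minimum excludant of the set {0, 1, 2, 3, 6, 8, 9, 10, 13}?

4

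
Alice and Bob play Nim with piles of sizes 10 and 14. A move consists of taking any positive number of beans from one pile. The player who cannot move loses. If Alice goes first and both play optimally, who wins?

Alice wins

Compute the nim-sum pairwise:
10 ^ 14 = 4
The nim-sum is 4 ≠ 0, so this is an N-position: the player to move can win; Alice has a winning move.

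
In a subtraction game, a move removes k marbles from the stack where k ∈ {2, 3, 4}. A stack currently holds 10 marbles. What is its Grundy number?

2

Compute g(0), g(1), … for moves {2, 3, 4}:
g(0) = mex{} = 0
g(1) = mex{} = 0
g(2) = mex{0} = 1
g(3) = mex{0} = 1
g(4) = mex{0,1} = 2
g(5) = mex{0,1} = 2
g(6) = mex{1,2} = 0
g(7) = mex{1,2} = 0
g(8) = mex{0,2} = 1
g(9) = mex{0,2} = 1
g(10) = mex{0,1} = 2
So g(10) = 2.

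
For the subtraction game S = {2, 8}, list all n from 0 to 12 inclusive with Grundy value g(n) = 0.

Compute g(0), g(1), … for moves {2, 8}:
g(0) = mex{} = 0
g(1) = mex{} = 0
g(2) = mex{0} = 1
g(3) = mex{0} = 1
g(4) = mex{1} = 0
g(5) = mex{1} = 0
g(6) = mex{0} = 1
g(7) = mex{0} = 1
g(8) = mex{0,1} = 2
g(9) = mex{0,1} = 2
g(10) = mex{1,2} = 0
g(11) = mex{1,2} = 0
g(12) = mex{0} = 1
The P-positions (g = 0) in 0..12 are 0, 1, 4, 5, 10, 11.

0, 1, 4, 5, 10, 11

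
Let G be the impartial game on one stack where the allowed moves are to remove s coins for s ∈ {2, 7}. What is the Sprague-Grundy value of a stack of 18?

0

Build the Grundy sequence with g(k) = mex{g(k−s) : s ∈ {2, 7}, s ≤ k}:
k:     0  1  2  3  4  5  6  7  8  9 10 11 12 13 14 15 16 17 18
g(k):  0  0  1  1  0  0  1  1  2  0  0  1  1  0  0  1  1  2  0
So g(18) = 0.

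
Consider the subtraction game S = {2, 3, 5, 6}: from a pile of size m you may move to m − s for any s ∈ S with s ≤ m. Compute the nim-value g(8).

Build the Grundy sequence with g(k) = mex{g(k−s) : s ∈ {2, 3, 5, 6}, s ≤ k}:
k:     0  1  2  3  4  5  6  7  8
g(k):  0  0  1  1  2  2  3  3  0
So g(8) = 0.

0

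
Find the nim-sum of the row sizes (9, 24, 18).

3

Nim-sum: 9 XOR 24 XOR 18 = 3.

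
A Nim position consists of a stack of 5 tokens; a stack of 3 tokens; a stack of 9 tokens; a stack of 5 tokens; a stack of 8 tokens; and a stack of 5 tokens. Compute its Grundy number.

Compute the nim-sum pairwise:
5 ^ 3 = 6
6 ^ 9 = 15
15 ^ 5 = 10
10 ^ 8 = 2
2 ^ 5 = 7

7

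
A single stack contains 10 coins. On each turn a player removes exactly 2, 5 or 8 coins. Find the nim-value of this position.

0

Grundy values for subtraction set {2, 5, 8}:
g(0) = mex{} = 0
g(1) = mex{} = 0
g(2) = mex{0} = 1
g(3) = mex{0} = 1
g(4) = mex{1} = 0
g(5) = mex{0,1} = 2
g(6) = mex{0} = 1
g(7) = mex{1,2} = 0
g(8) = mex{0,1} = 2
g(9) = mex{0} = 1
g(10) = mex{1,2} = 0
So g(10) = 0.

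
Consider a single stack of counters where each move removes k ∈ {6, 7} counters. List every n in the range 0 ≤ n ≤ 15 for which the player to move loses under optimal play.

0, 1, 2, 3, 4, 5, 13, 14, 15

Grundy values for subtraction set {6, 7}:
k:     0  1  2  3  4  5  6  7  8  9 10 11 12 13 14 15
g(k):  0  0  0  0  0  0  1  1  1  1  1  1  2  0  0  0
The P-positions (g = 0) in 0..15 are 0, 1, 2, 3, 4, 5, 13, 14, 15.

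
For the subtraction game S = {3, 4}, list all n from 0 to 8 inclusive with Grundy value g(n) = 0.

Build the Grundy sequence with g(k) = mex{g(k−s) : s ∈ {3, 4}, s ≤ k}:
g(0) = mex{} = 0
g(1) = mex{} = 0
g(2) = mex{} = 0
g(3) = mex{0} = 1
g(4) = mex{0} = 1
g(5) = mex{0} = 1
g(6) = mex{0,1} = 2
g(7) = mex{1} = 0
g(8) = mex{1} = 0
The P-positions (g = 0) in 0..8 are 0, 1, 2, 7, 8.

0, 1, 2, 7, 8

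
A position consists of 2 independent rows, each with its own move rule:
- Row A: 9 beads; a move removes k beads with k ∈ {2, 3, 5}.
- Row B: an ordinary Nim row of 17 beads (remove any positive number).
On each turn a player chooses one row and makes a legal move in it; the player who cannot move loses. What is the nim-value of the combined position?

16

For row A, compute g(0), g(1), … with moves {2, 3, 5}:
k:     0  1  2  3  4  5  6  7  8  9
g(k):  0  0  1  1  2  2  3  0  0  1
So g(9) = 1.
Row B is a plain Nim row of size 17, so its Grundy value is 17.
By the Sprague-Grundy theorem, the Grundy value of a sum of independent games is the XOR of the component values.
Combined value = 1 XOR 17 = 16.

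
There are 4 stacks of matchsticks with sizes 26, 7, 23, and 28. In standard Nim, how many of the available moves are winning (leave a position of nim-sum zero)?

Compute the nim-sum pairwise:
26 ⊕ 7 = 29
29 ⊕ 23 = 10
10 ⊕ 28 = 22
The overall nim-sum is X = 22. A stack of size p has a winning move iff p XOR X < p (reduce it to p XOR X).
  26: 26 XOR 22 = 12 < 26 — winning move (to 12).
  7: 7 XOR 22 = 17 ≥ 7 — no move.
  23: 23 XOR 22 = 1 < 23 — winning move (to 1).
  28: 28 XOR 22 = 10 < 28 — winning move (to 10).
That gives 3 winning moves.

3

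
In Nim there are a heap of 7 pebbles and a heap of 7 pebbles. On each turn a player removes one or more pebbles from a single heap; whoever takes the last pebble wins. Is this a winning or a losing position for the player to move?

Write each in binary and XOR column by column:
  111  (7)
  111  (7)
  ---
  000  (0)
The nim-sum is 0, so this is a P-position: the player to move is in a losing position under optimal play.

Losing position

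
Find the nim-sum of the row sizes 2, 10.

Nim-sum: 2 ⊕ 10 = 8.

8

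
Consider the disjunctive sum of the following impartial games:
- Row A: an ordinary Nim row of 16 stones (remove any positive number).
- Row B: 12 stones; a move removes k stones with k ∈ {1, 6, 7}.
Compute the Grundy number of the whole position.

Row A is a plain Nim row of size 16, so its Grundy value is 16.
Grundy values for row B (subtraction set {1, 6, 7}):
g(0) = mex{} = 0
g(1) = mex{0} = 1
g(2) = mex{1} = 0
g(3) = mex{0} = 1
g(4) = mex{1} = 0
g(5) = mex{0} = 1
g(6) = mex{0,1} = 2
g(7) = mex{0,1,2} = 3
g(8) = mex{0,1,3} = 2
g(9) = mex{0,1,2} = 3
g(10) = mex{0,1,3} = 2
g(11) = mex{0,1,2} = 3
g(12) = mex{1,2,3} = 0
So g(12) = 0.
By the Sprague-Grundy theorem, the Grundy value of a sum of independent games is the XOR of the component values.
Combined value = 16 ⊕ 0 = 16.

16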